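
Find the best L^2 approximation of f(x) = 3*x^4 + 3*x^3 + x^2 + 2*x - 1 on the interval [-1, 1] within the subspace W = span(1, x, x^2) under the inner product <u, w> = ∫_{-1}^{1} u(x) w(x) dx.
g(x) = 25*x^2/7 + 19*x/5 - 44/35

The best approximation g ∈ W is the orthogonal projection of f onto W. Writing g = a_0 + a_1 x + a_2 x^2, the coefficients solve the normal equations G · a = b where
  G_{ij} = <φ_i, φ_j> and b_i = <f, φ_i>, with φ_0 = 1, φ_1 = x, φ_2 = x^2.
G =
  [2, 0, 2/3]
  [0, 2/3, 0]
  [2/3, 0, 2/5],
b = (-2/15, 38/15, 62/105).
Solving gives a_0 = -44/35, a_1 = 19/5, a_2 = 25/7, so
  g(x) = 25*x^2/7 + 19*x/5 - 44/35.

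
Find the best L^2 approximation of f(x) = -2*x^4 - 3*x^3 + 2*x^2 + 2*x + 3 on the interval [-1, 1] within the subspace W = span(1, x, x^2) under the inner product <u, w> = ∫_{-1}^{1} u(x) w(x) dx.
g(x) = 2*x^2/7 + x/5 + 111/35

The best approximation g ∈ W is the orthogonal projection of f onto W. Writing g = a_0 + a_1 x + a_2 x^2, the coefficients solve the normal equations G · a = b where
  G_{ij} = <φ_i, φ_j> and b_i = <f, φ_i>, with φ_0 = 1, φ_1 = x, φ_2 = x^2.
G =
  [2, 0, 2/3]
  [0, 2/3, 0]
  [2/3, 0, 2/5],
b = (98/15, 2/15, 78/35).
Solving gives a_0 = 111/35, a_1 = 1/5, a_2 = 2/7, so
  g(x) = 2*x^2/7 + x/5 + 111/35.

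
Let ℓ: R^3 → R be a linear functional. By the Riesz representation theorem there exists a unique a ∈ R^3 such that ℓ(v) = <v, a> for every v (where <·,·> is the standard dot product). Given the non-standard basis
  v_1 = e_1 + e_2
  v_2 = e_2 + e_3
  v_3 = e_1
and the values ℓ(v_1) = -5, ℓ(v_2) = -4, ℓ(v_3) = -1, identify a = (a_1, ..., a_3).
a = (-1, -4, 0)

Write a = (a_1, ..., a_3) in the standard basis. For each basis vector v_i, ℓ(v_i) = <v_i, a> is a linear equation in the a_j's. Collect the n equations into a matrix system V a = ℓ, where row i of V is v_i (expressed in the standard basis). Since V is invertible (lower-triangular with 1s on the diagonal, up to permutation), solve by back-substitution:
  V =
[[1, 1, 0],
 [0, 1, 1],
 [1, 0, 0]]
  V a = (-5, -4, -1)
Solving gives a = (-1, -4, 0).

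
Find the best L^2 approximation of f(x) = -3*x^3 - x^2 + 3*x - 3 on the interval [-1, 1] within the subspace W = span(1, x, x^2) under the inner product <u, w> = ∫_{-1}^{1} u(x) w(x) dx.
g(x) = -x^2 + 6*x/5 - 3

The best approximation g ∈ W is the orthogonal projection of f onto W. Writing g = a_0 + a_1 x + a_2 x^2, the coefficients solve the normal equations G · a = b where
  G_{ij} = <φ_i, φ_j> and b_i = <f, φ_i>, with φ_0 = 1, φ_1 = x, φ_2 = x^2.
G =
  [2, 0, 2/3]
  [0, 2/3, 0]
  [2/3, 0, 2/5],
b = (-20/3, 4/5, -12/5).
Solving gives a_0 = -3, a_1 = 6/5, a_2 = -1, so
  g(x) = -x^2 + 6*x/5 - 3.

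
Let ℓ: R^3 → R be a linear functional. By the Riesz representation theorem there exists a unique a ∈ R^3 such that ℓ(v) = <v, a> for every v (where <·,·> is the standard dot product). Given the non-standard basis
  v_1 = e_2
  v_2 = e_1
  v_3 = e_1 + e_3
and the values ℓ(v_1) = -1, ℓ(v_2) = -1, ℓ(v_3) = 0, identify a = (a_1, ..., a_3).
a = (-1, -1, 1)

Write a = (a_1, ..., a_3) in the standard basis. For each basis vector v_i, ℓ(v_i) = <v_i, a> is a linear equation in the a_j's. Collect the n equations into a matrix system V a = ℓ, where row i of V is v_i (expressed in the standard basis). Since V is invertible (lower-triangular with 1s on the diagonal, up to permutation), solve by back-substitution:
  V =
[[0, 1, 0],
 [1, 0, 0],
 [1, 0, 1]]
  V a = (-1, -1, 0)
Solving gives a = (-1, -1, 1).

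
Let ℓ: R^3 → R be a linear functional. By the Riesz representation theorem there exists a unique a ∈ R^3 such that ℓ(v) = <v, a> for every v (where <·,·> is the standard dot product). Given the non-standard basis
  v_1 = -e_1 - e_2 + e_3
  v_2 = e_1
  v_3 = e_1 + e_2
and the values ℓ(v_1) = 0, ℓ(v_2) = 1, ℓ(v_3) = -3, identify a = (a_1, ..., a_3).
a = (1, -4, -3)

Write a = (a_1, ..., a_3) in the standard basis. For each basis vector v_i, ℓ(v_i) = <v_i, a> is a linear equation in the a_j's. Collect the n equations into a matrix system V a = ℓ, where row i of V is v_i (expressed in the standard basis). Since V is invertible (lower-triangular with 1s on the diagonal, up to permutation), solve by back-substitution:
  V =
[[-1, -1, 1],
 [1, 0, 0],
 [1, 1, 0]]
  V a = (0, 1, -3)
Solving gives a = (1, -4, -3).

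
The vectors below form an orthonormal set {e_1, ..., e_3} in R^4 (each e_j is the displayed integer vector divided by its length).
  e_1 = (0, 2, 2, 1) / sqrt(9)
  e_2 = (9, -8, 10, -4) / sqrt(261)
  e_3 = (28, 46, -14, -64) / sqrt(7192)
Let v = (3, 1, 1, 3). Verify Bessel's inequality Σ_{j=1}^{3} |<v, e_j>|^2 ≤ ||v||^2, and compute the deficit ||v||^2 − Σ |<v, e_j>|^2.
Σ |<v, e_j>|^2 = 228/31; ||v||^2 = 20; deficit = 392/31

Write each e_j = u_j / sqrt(<u_j, u_j>) where u_j is the displayed integer vector. Then <v, e_j> = <v, u_j> / sqrt(<u_j, u_j>), so |<v, e_j>|^2 = <v, u_j>^2 / <u_j, u_j>.
Coefficients: <v, e_1> = 7/sqrt(9), <v, e_2> = 17/sqrt(261), <v, e_3> = -76/sqrt(7192).
Square and sum: Σ |<v, e_j>|^2 = 228/31.
Compute ||v||^2 = v·v = 20.
Deficit = 20 − 228/31 = 392/31 ≥ 0, confirming Bessel's inequality. (The deficit equals ||v − Σ <v,e_j> e_j||^2, the squared distance from v to span{e_j}.)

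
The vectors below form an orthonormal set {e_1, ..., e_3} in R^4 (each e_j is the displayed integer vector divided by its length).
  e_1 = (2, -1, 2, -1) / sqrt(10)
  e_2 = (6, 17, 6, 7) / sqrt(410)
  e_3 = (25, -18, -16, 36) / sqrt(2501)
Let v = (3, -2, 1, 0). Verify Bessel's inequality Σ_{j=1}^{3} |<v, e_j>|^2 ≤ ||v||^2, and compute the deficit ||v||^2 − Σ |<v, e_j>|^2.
Σ |<v, e_j>|^2 = 845/61; ||v||^2 = 14; deficit = 9/61

Write each e_j = u_j / sqrt(<u_j, u_j>) where u_j is the displayed integer vector. Then <v, e_j> = <v, u_j> / sqrt(<u_j, u_j>), so |<v, e_j>|^2 = <v, u_j>^2 / <u_j, u_j>.
Coefficients: <v, e_1> = 10/sqrt(10), <v, e_2> = -10/sqrt(410), <v, e_3> = 95/sqrt(2501).
Square and sum: Σ |<v, e_j>|^2 = 845/61.
Compute ||v||^2 = v·v = 14.
Deficit = 14 − 845/61 = 9/61 ≥ 0, confirming Bessel's inequality. (The deficit equals ||v − Σ <v,e_j> e_j||^2, the squared distance from v to span{e_j}.)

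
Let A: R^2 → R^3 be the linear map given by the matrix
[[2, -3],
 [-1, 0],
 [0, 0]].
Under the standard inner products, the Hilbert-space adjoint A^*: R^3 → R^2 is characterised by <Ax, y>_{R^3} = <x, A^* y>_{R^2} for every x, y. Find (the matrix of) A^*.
A^* = A^T =
[[2, -1, 0],
 [-3, 0, 0]]

For real matrices with standard dot products, the defining identity <Ax, y> = <x, A^* y> gives (Ax)^T y = x^T (A^*) y, i.e. x^T A^T y = x^T (A^*) y. Since this holds for all x, y, we must have A^* = A^T. Therefore
A^* =
[[2, -1, 0],
 [-3, 0, 0]].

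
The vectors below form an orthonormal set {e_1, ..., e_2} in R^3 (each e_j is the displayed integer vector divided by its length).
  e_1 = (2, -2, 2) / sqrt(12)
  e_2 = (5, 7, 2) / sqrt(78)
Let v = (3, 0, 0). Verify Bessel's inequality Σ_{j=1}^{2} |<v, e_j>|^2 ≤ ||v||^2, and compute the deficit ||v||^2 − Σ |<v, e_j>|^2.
Σ |<v, e_j>|^2 = 153/26; ||v||^2 = 9; deficit = 81/26

Write each e_j = u_j / sqrt(<u_j, u_j>) where u_j is the displayed integer vector. Then <v, e_j> = <v, u_j> / sqrt(<u_j, u_j>), so |<v, e_j>|^2 = <v, u_j>^2 / <u_j, u_j>.
Coefficients: <v, e_1> = 6/sqrt(12), <v, e_2> = 15/sqrt(78).
Square and sum: Σ |<v, e_j>|^2 = 153/26.
Compute ||v||^2 = v·v = 9.
Deficit = 9 − 153/26 = 81/26 ≥ 0, confirming Bessel's inequality. (The deficit equals ||v − Σ <v,e_j> e_j||^2, the squared distance from v to span{e_j}.)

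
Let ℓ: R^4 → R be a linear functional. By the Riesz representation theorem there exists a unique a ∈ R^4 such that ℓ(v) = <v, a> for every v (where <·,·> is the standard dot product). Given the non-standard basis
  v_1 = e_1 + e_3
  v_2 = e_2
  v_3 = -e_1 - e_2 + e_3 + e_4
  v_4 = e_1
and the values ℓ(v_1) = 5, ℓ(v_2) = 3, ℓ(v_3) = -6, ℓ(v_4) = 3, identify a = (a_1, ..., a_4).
a = (3, 3, 2, -2)

Write a = (a_1, ..., a_4) in the standard basis. For each basis vector v_i, ℓ(v_i) = <v_i, a> is a linear equation in the a_j's. Collect the n equations into a matrix system V a = ℓ, where row i of V is v_i (expressed in the standard basis). Since V is invertible (lower-triangular with 1s on the diagonal, up to permutation), solve by back-substitution:
  V =
[[1, 0, 1, 0],
 [0, 1, 0, 0],
 [-1, -1, 1, 1],
 [1, 0, 0, 0]]
  V a = (5, 3, -6, 3)
Solving gives a = (3, 3, 2, -2).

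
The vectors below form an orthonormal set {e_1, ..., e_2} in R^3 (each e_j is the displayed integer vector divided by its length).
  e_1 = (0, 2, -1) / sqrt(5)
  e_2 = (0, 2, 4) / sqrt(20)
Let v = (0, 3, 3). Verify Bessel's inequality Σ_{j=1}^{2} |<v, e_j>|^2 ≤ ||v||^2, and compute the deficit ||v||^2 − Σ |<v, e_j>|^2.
Σ |<v, e_j>|^2 = 18; ||v||^2 = 18; deficit = 0

Write each e_j = u_j / sqrt(<u_j, u_j>) where u_j is the displayed integer vector. Then <v, e_j> = <v, u_j> / sqrt(<u_j, u_j>), so |<v, e_j>|^2 = <v, u_j>^2 / <u_j, u_j>.
Coefficients: <v, e_1> = 3/sqrt(5), <v, e_2> = 18/sqrt(20).
Square and sum: Σ |<v, e_j>|^2 = 18.
Compute ||v||^2 = v·v = 18.
Deficit = 18 − 18 = 0 ≥ 0, confirming Bessel's inequality. (The deficit equals ||v − Σ <v,e_j> e_j||^2, the squared distance from v to span{e_j}.)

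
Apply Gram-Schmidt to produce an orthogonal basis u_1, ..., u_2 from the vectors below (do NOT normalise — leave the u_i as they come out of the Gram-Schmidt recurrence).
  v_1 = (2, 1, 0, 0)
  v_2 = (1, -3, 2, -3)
Orthogonal basis:
  u_1 = (2, 1, 0, 0)
  u_2 = (7/5, -14/5, 2, -3)

Apply the Gram-Schmidt recurrence
  u_1 = v_1
  u_i = v_i − Σ_{j<i} ((v_i · u_j) / (u_j · u_j)) · u_j.

Step by step this gives:
  u_1 = (2, 1, 0, 0)
  u_2 = (7/5, -14/5, 2, -3)

Orthogonality check:
  u_2 · u_1 = 0 (should be 0)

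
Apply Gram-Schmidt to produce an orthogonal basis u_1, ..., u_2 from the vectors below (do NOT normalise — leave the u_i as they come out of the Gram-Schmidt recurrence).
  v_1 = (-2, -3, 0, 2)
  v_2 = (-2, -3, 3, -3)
Orthogonal basis:
  u_1 = (-2, -3, 0, 2)
  u_2 = (-20/17, -30/17, 3, -65/17)

Apply the Gram-Schmidt recurrence
  u_1 = v_1
  u_i = v_i − Σ_{j<i} ((v_i · u_j) / (u_j · u_j)) · u_j.

Step by step this gives:
  u_1 = (-2, -3, 0, 2)
  u_2 = (-20/17, -30/17, 3, -65/17)

Orthogonality check:
  u_2 · u_1 = 0 (should be 0)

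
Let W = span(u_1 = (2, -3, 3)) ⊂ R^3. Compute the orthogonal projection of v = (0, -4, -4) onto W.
proj_W(v) = (0, 0, 0)

Set up U = [u_1 | ... | u_1] ∈ R^(3×1). The projector onto W = col(U) is P = U (U^T U)^(-1) U^T.
Compute U^T U =
  [22],
and U^T v = (0).
Solve U^T U · c = U^T v for the coefficients: c = (0). The projection is proj_W(v) = U c.
Check: (v - proj_W(v)) · u_1 = 0  (should be 0).
Result: proj_W(v) = (0, 0, 0).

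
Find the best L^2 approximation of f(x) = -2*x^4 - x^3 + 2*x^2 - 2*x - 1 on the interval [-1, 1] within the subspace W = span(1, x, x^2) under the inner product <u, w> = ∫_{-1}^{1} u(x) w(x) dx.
g(x) = 2*x^2/7 - 13*x/5 - 29/35

The best approximation g ∈ W is the orthogonal projection of f onto W. Writing g = a_0 + a_1 x + a_2 x^2, the coefficients solve the normal equations G · a = b where
  G_{ij} = <φ_i, φ_j> and b_i = <f, φ_i>, with φ_0 = 1, φ_1 = x, φ_2 = x^2.
G =
  [2, 0, 2/3]
  [0, 2/3, 0]
  [2/3, 0, 2/5],
b = (-22/15, -26/15, -46/105).
Solving gives a_0 = -29/35, a_1 = -13/5, a_2 = 2/7, so
  g(x) = 2*x^2/7 - 13*x/5 - 29/35.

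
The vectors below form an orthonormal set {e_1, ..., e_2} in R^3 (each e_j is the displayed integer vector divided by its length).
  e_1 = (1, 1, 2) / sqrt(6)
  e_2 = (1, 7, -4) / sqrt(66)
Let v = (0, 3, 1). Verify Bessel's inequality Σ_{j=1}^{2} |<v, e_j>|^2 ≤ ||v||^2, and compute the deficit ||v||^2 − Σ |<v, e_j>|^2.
Σ |<v, e_j>|^2 = 94/11; ||v||^2 = 10; deficit = 16/11

Write each e_j = u_j / sqrt(<u_j, u_j>) where u_j is the displayed integer vector. Then <v, e_j> = <v, u_j> / sqrt(<u_j, u_j>), so |<v, e_j>|^2 = <v, u_j>^2 / <u_j, u_j>.
Coefficients: <v, e_1> = 5/sqrt(6), <v, e_2> = 17/sqrt(66).
Square and sum: Σ |<v, e_j>|^2 = 94/11.
Compute ||v||^2 = v·v = 10.
Deficit = 10 − 94/11 = 16/11 ≥ 0, confirming Bessel's inequality. (The deficit equals ||v − Σ <v,e_j> e_j||^2, the squared distance from v to span{e_j}.)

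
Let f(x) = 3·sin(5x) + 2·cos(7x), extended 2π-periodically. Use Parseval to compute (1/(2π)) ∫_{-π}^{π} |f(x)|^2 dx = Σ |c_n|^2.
Σ |c_n|^2 = 13/2

Expand |f|^2 and use orthogonality of {sin(nx), cos(mx)} on [-π, π]:
  ∫_{-π}^{π} sin(nx)^2 dx = π, ∫ cos(mx)^2 dx = π, and cross terms integrate to 0.
So ∫_{-π}^{π} f(x)^2 dx = 3^2 · π + 2^2 · π = (9 + 4)π.
Divide by 2π: (9 + 4)/2 = 13/2.
By Parseval, this equals Σ |c_n|^2.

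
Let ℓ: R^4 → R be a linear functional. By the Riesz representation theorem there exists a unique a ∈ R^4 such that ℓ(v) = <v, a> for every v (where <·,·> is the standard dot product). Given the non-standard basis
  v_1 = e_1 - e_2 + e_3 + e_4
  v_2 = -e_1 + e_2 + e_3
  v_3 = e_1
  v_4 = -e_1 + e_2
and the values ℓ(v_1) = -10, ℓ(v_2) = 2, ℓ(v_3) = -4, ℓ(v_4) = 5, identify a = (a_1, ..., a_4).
a = (-4, 1, -3, -2)

Write a = (a_1, ..., a_4) in the standard basis. For each basis vector v_i, ℓ(v_i) = <v_i, a> is a linear equation in the a_j's. Collect the n equations into a matrix system V a = ℓ, where row i of V is v_i (expressed in the standard basis). Since V is invertible (lower-triangular with 1s on the diagonal, up to permutation), solve by back-substitution:
  V =
[[1, -1, 1, 1],
 [-1, 1, 1, 0],
 [1, 0, 0, 0],
 [-1, 1, 0, 0]]
  V a = (-10, 2, -4, 5)
Solving gives a = (-4, 1, -3, -2).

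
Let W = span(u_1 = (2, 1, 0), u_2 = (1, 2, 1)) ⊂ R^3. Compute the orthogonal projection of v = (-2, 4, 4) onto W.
proj_W(v) = (-15/7, 30/7, 25/7)

Set up U = [u_1 | ... | u_2] ∈ R^(3×2). The projector onto W = col(U) is P = U (U^T U)^(-1) U^T.
Compute U^T U =
  [5, 4]
  [4, 6],
and U^T v = (0, 10).
Solve U^T U · c = U^T v for the coefficients: c = (-20/7, 25/7). The projection is proj_W(v) = U c.
Check: (v - proj_W(v)) · u_1 = 0  (should be 0).
Check: (v - proj_W(v)) · u_2 = 0  (should be 0).
Result: proj_W(v) = (-15/7, 30/7, 25/7).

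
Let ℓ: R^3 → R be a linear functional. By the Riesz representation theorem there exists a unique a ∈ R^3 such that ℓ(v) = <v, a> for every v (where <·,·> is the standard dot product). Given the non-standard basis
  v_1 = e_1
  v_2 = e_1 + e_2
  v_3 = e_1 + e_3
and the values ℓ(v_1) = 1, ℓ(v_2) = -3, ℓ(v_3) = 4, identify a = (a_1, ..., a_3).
a = (1, -4, 3)

Write a = (a_1, ..., a_3) in the standard basis. For each basis vector v_i, ℓ(v_i) = <v_i, a> is a linear equation in the a_j's. Collect the n equations into a matrix system V a = ℓ, where row i of V is v_i (expressed in the standard basis). Since V is invertible (lower-triangular with 1s on the diagonal, up to permutation), solve by back-substitution:
  V =
[[1, 0, 0],
 [1, 1, 0],
 [1, 0, 1]]
  V a = (1, -3, 4)
Solving gives a = (1, -4, 3).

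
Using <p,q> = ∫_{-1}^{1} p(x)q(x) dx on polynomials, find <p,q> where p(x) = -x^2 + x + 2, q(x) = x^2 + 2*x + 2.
<p,q> = 134/15

Expand the product: p(x)·q(x) = -x^4 - x^3 + 2*x^2 + 6*x + 4.
∫_{-1}^{1} of each monomial x^k gives [2/(k+1) if k even, 0 if k odd]. Integrating term-by-term (or equivalently evaluating the antiderivative F(x) = -x^5/5 - x^4/4 + 2*x^3/3 + 3*x^2 + 4*x at the endpoints):
  F(1) − F(−1) = 433/60 − (-103/60) = 134/15.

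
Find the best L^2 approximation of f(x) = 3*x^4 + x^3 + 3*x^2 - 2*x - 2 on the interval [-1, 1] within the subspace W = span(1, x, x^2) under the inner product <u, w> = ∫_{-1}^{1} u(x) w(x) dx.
g(x) = 39*x^2/7 - 7*x/5 - 79/35

The best approximation g ∈ W is the orthogonal projection of f onto W. Writing g = a_0 + a_1 x + a_2 x^2, the coefficients solve the normal equations G · a = b where
  G_{ij} = <φ_i, φ_j> and b_i = <f, φ_i>, with φ_0 = 1, φ_1 = x, φ_2 = x^2.
G =
  [2, 0, 2/3]
  [0, 2/3, 0]
  [2/3, 0, 2/5],
b = (-4/5, -14/15, 76/105).
Solving gives a_0 = -79/35, a_1 = -7/5, a_2 = 39/7, so
  g(x) = 39*x^2/7 - 7*x/5 - 79/35.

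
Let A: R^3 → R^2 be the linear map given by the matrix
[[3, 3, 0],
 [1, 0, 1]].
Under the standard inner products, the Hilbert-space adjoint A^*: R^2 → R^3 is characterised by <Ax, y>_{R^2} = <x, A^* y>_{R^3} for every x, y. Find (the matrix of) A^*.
A^* = A^T =
[[3, 1],
 [3, 0],
 [0, 1]]

For real matrices with standard dot products, the defining identity <Ax, y> = <x, A^* y> gives (Ax)^T y = x^T (A^*) y, i.e. x^T A^T y = x^T (A^*) y. Since this holds for all x, y, we must have A^* = A^T. Therefore
A^* =
[[3, 1],
 [3, 0],
 [0, 1]].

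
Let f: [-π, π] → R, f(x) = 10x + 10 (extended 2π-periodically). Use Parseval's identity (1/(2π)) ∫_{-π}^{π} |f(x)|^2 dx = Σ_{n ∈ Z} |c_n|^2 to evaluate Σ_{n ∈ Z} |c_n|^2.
Σ |c_n|^2 = 100π^2/3 + 100

Expand and integrate term by term over [-π, π]:
  ∫ (10x)^2 dx = 100·(2π^3/3); ∫ 2·10·(10)·x dx = 0 (odd integrand); ∫ 10^2 dx = 100·2π.
So (1/(2π)) ∫_{-π}^{π} (10x + 10)^2 dx = 100π^2/3 + 100 = 100π^2/3 + 100.
Parseval ⇒ Σ |c_n|^2 = 100π^2/3 + 100.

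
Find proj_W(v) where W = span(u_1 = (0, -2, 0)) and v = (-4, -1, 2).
proj_W(v) = (0, -1, 0)

Set up U = [u_1 | ... | u_1] ∈ R^(3×1). The projector onto W = col(U) is P = U (U^T U)^(-1) U^T.
Compute U^T U =
  [4],
and U^T v = (2).
Solve U^T U · c = U^T v for the coefficients: c = (1/2). The projection is proj_W(v) = U c.
Check: (v - proj_W(v)) · u_1 = 0  (should be 0).
Result: proj_W(v) = (0, -1, 0).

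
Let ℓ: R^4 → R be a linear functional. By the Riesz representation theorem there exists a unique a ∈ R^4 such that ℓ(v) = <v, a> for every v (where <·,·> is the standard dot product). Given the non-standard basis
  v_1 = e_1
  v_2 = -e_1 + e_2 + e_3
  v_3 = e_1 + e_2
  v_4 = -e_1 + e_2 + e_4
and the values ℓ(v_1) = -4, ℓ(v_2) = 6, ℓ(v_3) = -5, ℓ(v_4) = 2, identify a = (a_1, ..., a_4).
a = (-4, -1, 3, -1)

Write a = (a_1, ..., a_4) in the standard basis. For each basis vector v_i, ℓ(v_i) = <v_i, a> is a linear equation in the a_j's. Collect the n equations into a matrix system V a = ℓ, where row i of V is v_i (expressed in the standard basis). Since V is invertible (lower-triangular with 1s on the diagonal, up to permutation), solve by back-substitution:
  V =
[[1, 0, 0, 0],
 [-1, 1, 1, 0],
 [1, 1, 0, 0],
 [-1, 1, 0, 1]]
  V a = (-4, 6, -5, 2)
Solving gives a = (-4, -1, 3, -1).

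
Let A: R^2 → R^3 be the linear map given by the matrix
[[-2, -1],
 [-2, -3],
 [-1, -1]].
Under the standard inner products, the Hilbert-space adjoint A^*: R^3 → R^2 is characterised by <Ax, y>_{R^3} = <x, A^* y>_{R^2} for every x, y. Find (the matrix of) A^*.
A^* = A^T =
[[-2, -2, -1],
 [-1, -3, -1]]

For real matrices with standard dot products, the defining identity <Ax, y> = <x, A^* y> gives (Ax)^T y = x^T (A^*) y, i.e. x^T A^T y = x^T (A^*) y. Since this holds for all x, y, we must have A^* = A^T. Therefore
A^* =
[[-2, -2, -1],
 [-1, -3, -1]].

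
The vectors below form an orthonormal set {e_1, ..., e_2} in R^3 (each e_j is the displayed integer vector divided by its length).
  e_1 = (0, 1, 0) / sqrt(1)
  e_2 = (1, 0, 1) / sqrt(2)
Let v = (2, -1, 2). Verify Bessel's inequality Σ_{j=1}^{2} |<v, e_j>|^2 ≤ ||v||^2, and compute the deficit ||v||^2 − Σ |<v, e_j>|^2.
Σ |<v, e_j>|^2 = 9; ||v||^2 = 9; deficit = 0

Write each e_j = u_j / sqrt(<u_j, u_j>) where u_j is the displayed integer vector. Then <v, e_j> = <v, u_j> / sqrt(<u_j, u_j>), so |<v, e_j>|^2 = <v, u_j>^2 / <u_j, u_j>.
Coefficients: <v, e_1> = -1/sqrt(1), <v, e_2> = 4/sqrt(2).
Square and sum: Σ |<v, e_j>|^2 = 9.
Compute ||v||^2 = v·v = 9.
Deficit = 9 − 9 = 0 ≥ 0, confirming Bessel's inequality. (The deficit equals ||v − Σ <v,e_j> e_j||^2, the squared distance from v to span{e_j}.)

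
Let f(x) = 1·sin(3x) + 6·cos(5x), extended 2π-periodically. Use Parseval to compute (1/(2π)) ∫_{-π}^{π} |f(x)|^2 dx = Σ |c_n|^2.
Σ |c_n|^2 = 37/2

Expand |f|^2 and use orthogonality of {sin(nx), cos(mx)} on [-π, π]:
  ∫_{-π}^{π} sin(nx)^2 dx = π, ∫ cos(mx)^2 dx = π, and cross terms integrate to 0.
So ∫_{-π}^{π} f(x)^2 dx = 1^2 · π + 6^2 · π = (1 + 36)π.
Divide by 2π: (1 + 36)/2 = 37/2.
By Parseval, this equals Σ |c_n|^2.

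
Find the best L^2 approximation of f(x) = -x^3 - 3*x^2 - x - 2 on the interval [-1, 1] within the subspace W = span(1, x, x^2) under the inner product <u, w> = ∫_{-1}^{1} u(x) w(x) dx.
g(x) = -3*x^2 - 8*x/5 - 2

The best approximation g ∈ W is the orthogonal projection of f onto W. Writing g = a_0 + a_1 x + a_2 x^2, the coefficients solve the normal equations G · a = b where
  G_{ij} = <φ_i, φ_j> and b_i = <f, φ_i>, with φ_0 = 1, φ_1 = x, φ_2 = x^2.
G =
  [2, 0, 2/3]
  [0, 2/3, 0]
  [2/3, 0, 2/5],
b = (-6, -16/15, -38/15).
Solving gives a_0 = -2, a_1 = -8/5, a_2 = -3, so
  g(x) = -3*x^2 - 8*x/5 - 2.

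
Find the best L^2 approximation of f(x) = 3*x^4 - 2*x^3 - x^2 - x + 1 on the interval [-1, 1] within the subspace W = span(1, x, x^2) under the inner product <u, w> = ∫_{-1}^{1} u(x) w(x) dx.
g(x) = 11*x^2/7 - 11*x/5 + 26/35

The best approximation g ∈ W is the orthogonal projection of f onto W. Writing g = a_0 + a_1 x + a_2 x^2, the coefficients solve the normal equations G · a = b where
  G_{ij} = <φ_i, φ_j> and b_i = <f, φ_i>, with φ_0 = 1, φ_1 = x, φ_2 = x^2.
G =
  [2, 0, 2/3]
  [0, 2/3, 0]
  [2/3, 0, 2/5],
b = (38/15, -22/15, 118/105).
Solving gives a_0 = 26/35, a_1 = -11/5, a_2 = 11/7, so
  g(x) = 11*x^2/7 - 11*x/5 + 26/35.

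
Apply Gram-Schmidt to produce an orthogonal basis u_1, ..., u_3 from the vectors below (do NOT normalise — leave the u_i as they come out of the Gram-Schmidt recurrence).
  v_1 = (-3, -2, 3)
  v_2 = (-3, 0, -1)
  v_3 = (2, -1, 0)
Orthogonal basis:
  u_1 = (-3, -2, 3)
  u_2 = (-24/11, 6/11, -20/11)
  u_3 = (4/23, -24/23, -12/23)

Apply the Gram-Schmidt recurrence
  u_1 = v_1
  u_i = v_i − Σ_{j<i} ((v_i · u_j) / (u_j · u_j)) · u_j.

Step by step this gives:
  u_1 = (-3, -2, 3)
  u_2 = (-24/11, 6/11, -20/11)
  u_3 = (4/23, -24/23, -12/23)

Orthogonality check:
  u_2 · u_1 = 0 (should be 0)
  u_3 · u_1 = 0 (should be 0)
  u_3 · u_2 = 0 (should be 0)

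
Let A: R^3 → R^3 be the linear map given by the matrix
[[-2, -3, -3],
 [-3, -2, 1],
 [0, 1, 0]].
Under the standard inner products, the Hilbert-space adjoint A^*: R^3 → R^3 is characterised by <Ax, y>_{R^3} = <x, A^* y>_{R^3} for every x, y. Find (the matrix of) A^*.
A^* = A^T =
[[-2, -3, 0],
 [-3, -2, 1],
 [-3, 1, 0]]

For real matrices with standard dot products, the defining identity <Ax, y> = <x, A^* y> gives (Ax)^T y = x^T (A^*) y, i.e. x^T A^T y = x^T (A^*) y. Since this holds for all x, y, we must have A^* = A^T. Therefore
A^* =
[[-2, -3, 0],
 [-3, -2, 1],
 [-3, 1, 0]].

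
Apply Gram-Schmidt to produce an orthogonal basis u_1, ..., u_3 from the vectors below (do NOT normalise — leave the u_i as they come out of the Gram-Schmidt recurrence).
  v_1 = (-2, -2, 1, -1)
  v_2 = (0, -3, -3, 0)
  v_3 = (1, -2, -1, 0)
Orthogonal basis:
  u_1 = (-2, -2, 1, -1)
  u_2 = (3/5, -12/5, -33/10, 3/10)
  u_3 = (17/19, -11/19, 11/19, -1/19)

Apply the Gram-Schmidt recurrence
  u_1 = v_1
  u_i = v_i − Σ_{j<i} ((v_i · u_j) / (u_j · u_j)) · u_j.

Step by step this gives:
  u_1 = (-2, -2, 1, -1)
  u_2 = (3/5, -12/5, -33/10, 3/10)
  u_3 = (17/19, -11/19, 11/19, -1/19)

Orthogonality check:
  u_2 · u_1 = 0 (should be 0)
  u_3 · u_1 = 0 (should be 0)
  u_3 · u_2 = 0 (should be 0)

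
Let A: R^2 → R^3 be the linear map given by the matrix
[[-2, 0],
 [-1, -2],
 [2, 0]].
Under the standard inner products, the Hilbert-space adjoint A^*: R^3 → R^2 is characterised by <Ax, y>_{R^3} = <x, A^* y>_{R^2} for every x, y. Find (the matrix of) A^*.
A^* = A^T =
[[-2, -1, 2],
 [0, -2, 0]]

For real matrices with standard dot products, the defining identity <Ax, y> = <x, A^* y> gives (Ax)^T y = x^T (A^*) y, i.e. x^T A^T y = x^T (A^*) y. Since this holds for all x, y, we must have A^* = A^T. Therefore
A^* =
[[-2, -1, 2],
 [0, -2, 0]].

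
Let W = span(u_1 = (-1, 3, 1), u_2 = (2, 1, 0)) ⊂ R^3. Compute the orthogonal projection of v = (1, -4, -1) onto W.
proj_W(v) = (26/27, -106/27, -34/27)

Set up U = [u_1 | ... | u_2] ∈ R^(3×2). The projector onto W = col(U) is P = U (U^T U)^(-1) U^T.
Compute U^T U =
  [11, 1]
  [1, 5],
and U^T v = (-14, -2).
Solve U^T U · c = U^T v for the coefficients: c = (-34/27, -4/27). The projection is proj_W(v) = U c.
Check: (v - proj_W(v)) · u_1 = 0  (should be 0).
Check: (v - proj_W(v)) · u_2 = 0  (should be 0).
Result: proj_W(v) = (26/27, -106/27, -34/27).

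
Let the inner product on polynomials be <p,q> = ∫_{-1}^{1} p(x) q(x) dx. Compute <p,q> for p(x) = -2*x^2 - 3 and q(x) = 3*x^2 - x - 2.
<p,q> = 94/15

Expand the product: p(x)·q(x) = -6*x^4 + 2*x^3 - 5*x^2 + 3*x + 6.
∫_{-1}^{1} of each monomial x^k gives [2/(k+1) if k even, 0 if k odd]. Integrating term-by-term (or equivalently evaluating the antiderivative F(x) = -6*x^5/5 + x^4/2 - 5*x^3/3 + 3*x^2/2 + 6*x at the endpoints):
  F(1) − F(−1) = 77/15 − (-17/15) = 94/15.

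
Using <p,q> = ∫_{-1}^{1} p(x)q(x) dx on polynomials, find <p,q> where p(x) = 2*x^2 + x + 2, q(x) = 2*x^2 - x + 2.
<p,q> = 214/15

Expand the product: p(x)·q(x) = 4*x^4 + 7*x^2 + 4.
∫_{-1}^{1} of each monomial x^k gives [2/(k+1) if k even, 0 if k odd]. Integrating term-by-term (or equivalently evaluating the antiderivative F(x) = 4*x^5/5 + 7*x^3/3 + 4*x at the endpoints):
  F(1) − F(−1) = 107/15 − (-107/15) = 214/15.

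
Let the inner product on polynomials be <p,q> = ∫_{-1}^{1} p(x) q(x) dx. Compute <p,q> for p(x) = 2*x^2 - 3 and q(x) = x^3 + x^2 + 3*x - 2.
<p,q> = 122/15

Expand the product: p(x)·q(x) = 2*x^5 + 2*x^4 + 3*x^3 - 7*x^2 - 9*x + 6.
∫_{-1}^{1} of each monomial x^k gives [2/(k+1) if k even, 0 if k odd]. Integrating term-by-term (or equivalently evaluating the antiderivative F(x) = x^6/3 + 2*x^5/5 + 3*x^4/4 - 7*x^3/3 - 9*x^2/2 + 6*x at the endpoints):
  F(1) − F(−1) = 13/20 − (-449/60) = 122/15.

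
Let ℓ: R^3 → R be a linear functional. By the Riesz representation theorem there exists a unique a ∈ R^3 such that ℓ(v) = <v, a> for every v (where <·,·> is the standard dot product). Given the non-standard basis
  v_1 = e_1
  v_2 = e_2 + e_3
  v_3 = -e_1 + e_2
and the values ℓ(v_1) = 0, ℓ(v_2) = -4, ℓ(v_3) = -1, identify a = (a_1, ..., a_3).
a = (0, -1, -3)

Write a = (a_1, ..., a_3) in the standard basis. For each basis vector v_i, ℓ(v_i) = <v_i, a> is a linear equation in the a_j's. Collect the n equations into a matrix system V a = ℓ, where row i of V is v_i (expressed in the standard basis). Since V is invertible (lower-triangular with 1s on the diagonal, up to permutation), solve by back-substitution:
  V =
[[1, 0, 0],
 [0, 1, 1],
 [-1, 1, 0]]
  V a = (0, -4, -1)
Solving gives a = (0, -1, -3).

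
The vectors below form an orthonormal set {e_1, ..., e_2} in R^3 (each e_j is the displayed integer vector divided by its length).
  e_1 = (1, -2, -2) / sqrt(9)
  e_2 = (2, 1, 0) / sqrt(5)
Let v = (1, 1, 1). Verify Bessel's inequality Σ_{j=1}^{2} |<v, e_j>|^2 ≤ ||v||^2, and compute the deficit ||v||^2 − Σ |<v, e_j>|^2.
Σ |<v, e_j>|^2 = 14/5; ||v||^2 = 3; deficit = 1/5

Write each e_j = u_j / sqrt(<u_j, u_j>) where u_j is the displayed integer vector. Then <v, e_j> = <v, u_j> / sqrt(<u_j, u_j>), so |<v, e_j>|^2 = <v, u_j>^2 / <u_j, u_j>.
Coefficients: <v, e_1> = -3/sqrt(9), <v, e_2> = 3/sqrt(5).
Square and sum: Σ |<v, e_j>|^2 = 14/5.
Compute ||v||^2 = v·v = 3.
Deficit = 3 − 14/5 = 1/5 ≥ 0, confirming Bessel's inequality. (The deficit equals ||v − Σ <v,e_j> e_j||^2, the squared distance from v to span{e_j}.)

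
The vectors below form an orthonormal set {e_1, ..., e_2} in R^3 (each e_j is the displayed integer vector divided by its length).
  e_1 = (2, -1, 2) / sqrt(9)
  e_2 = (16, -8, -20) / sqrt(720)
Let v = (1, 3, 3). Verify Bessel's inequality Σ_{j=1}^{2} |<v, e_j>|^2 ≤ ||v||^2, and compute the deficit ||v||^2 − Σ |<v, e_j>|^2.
Σ |<v, e_j>|^2 = 46/5; ||v||^2 = 19; deficit = 49/5

Write each e_j = u_j / sqrt(<u_j, u_j>) where u_j is the displayed integer vector. Then <v, e_j> = <v, u_j> / sqrt(<u_j, u_j>), so |<v, e_j>|^2 = <v, u_j>^2 / <u_j, u_j>.
Coefficients: <v, e_1> = 5/sqrt(9), <v, e_2> = -68/sqrt(720).
Square and sum: Σ |<v, e_j>|^2 = 46/5.
Compute ||v||^2 = v·v = 19.
Deficit = 19 − 46/5 = 49/5 ≥ 0, confirming Bessel's inequality. (The deficit equals ||v − Σ <v,e_j> e_j||^2, the squared distance from v to span{e_j}.)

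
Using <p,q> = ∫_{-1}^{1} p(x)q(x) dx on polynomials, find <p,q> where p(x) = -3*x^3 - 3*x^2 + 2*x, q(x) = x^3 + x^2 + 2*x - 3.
<p,q> = 526/105

Expand the product: p(x)·q(x) = -3*x^6 - 6*x^5 - 7*x^4 + 5*x^3 + 13*x^2 - 6*x.
∫_{-1}^{1} of each monomial x^k gives [2/(k+1) if k even, 0 if k odd]. Integrating term-by-term (or equivalently evaluating the antiderivative F(x) = -3*x^7/7 - x^6 - 7*x^5/5 + 5*x^4/4 + 13*x^3/3 - 3*x^2 at the endpoints):
  F(1) − F(−1) = -103/420 − (-2207/420) = 526/105.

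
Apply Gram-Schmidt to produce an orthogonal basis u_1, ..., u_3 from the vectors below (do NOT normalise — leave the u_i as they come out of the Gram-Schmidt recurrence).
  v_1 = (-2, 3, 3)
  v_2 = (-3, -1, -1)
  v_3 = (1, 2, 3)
Orthogonal basis:
  u_1 = (-2, 3, 3)
  u_2 = (-3, -1, -1)
  u_3 = (0, -1/2, 1/2)

Apply the Gram-Schmidt recurrence
  u_1 = v_1
  u_i = v_i − Σ_{j<i} ((v_i · u_j) / (u_j · u_j)) · u_j.

Step by step this gives:
  u_1 = (-2, 3, 3)
  u_2 = (-3, -1, -1)
  u_3 = (0, -1/2, 1/2)

Orthogonality check:
  u_2 · u_1 = 0 (should be 0)
  u_3 · u_1 = 0 (should be 0)
  u_3 · u_2 = 0 (should be 0)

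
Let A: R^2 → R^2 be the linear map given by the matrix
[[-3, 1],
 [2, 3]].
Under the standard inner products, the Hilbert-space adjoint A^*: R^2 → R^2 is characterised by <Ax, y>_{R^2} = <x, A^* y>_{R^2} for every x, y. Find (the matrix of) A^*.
A^* = A^T =
[[-3, 2],
 [1, 3]]

For real matrices with standard dot products, the defining identity <Ax, y> = <x, A^* y> gives (Ax)^T y = x^T (A^*) y, i.e. x^T A^T y = x^T (A^*) y. Since this holds for all x, y, we must have A^* = A^T. Therefore
A^* =
[[-3, 2],
 [1, 3]].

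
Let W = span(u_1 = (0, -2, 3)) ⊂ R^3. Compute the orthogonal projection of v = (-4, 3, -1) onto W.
proj_W(v) = (0, 18/13, -27/13)

Set up U = [u_1 | ... | u_1] ∈ R^(3×1). The projector onto W = col(U) is P = U (U^T U)^(-1) U^T.
Compute U^T U =
  [13],
and U^T v = (-9).
Solve U^T U · c = U^T v for the coefficients: c = (-9/13). The projection is proj_W(v) = U c.
Check: (v - proj_W(v)) · u_1 = 0  (should be 0).
Result: proj_W(v) = (0, 18/13, -27/13).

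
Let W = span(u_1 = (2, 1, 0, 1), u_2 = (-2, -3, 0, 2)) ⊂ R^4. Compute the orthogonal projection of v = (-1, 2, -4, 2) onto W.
proj_W(v) = (48/77, 4/77, 0, 54/77)

Set up U = [u_1 | ... | u_2] ∈ R^(4×2). The projector onto W = col(U) is P = U (U^T U)^(-1) U^T.
Compute U^T U =
  [6, -5]
  [-5, 17],
and U^T v = (2, 0).
Solve U^T U · c = U^T v for the coefficients: c = (34/77, 10/77). The projection is proj_W(v) = U c.
Check: (v - proj_W(v)) · u_1 = 0  (should be 0).
Check: (v - proj_W(v)) · u_2 = 0  (should be 0).
Result: proj_W(v) = (48/77, 4/77, 0, 54/77).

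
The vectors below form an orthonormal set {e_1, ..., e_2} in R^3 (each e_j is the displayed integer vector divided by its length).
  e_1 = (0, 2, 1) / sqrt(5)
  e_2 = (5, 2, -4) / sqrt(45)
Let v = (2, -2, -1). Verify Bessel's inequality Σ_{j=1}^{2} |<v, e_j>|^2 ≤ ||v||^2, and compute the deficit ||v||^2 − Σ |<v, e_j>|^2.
Σ |<v, e_j>|^2 = 65/9; ||v||^2 = 9; deficit = 16/9

Write each e_j = u_j / sqrt(<u_j, u_j>) where u_j is the displayed integer vector. Then <v, e_j> = <v, u_j> / sqrt(<u_j, u_j>), so |<v, e_j>|^2 = <v, u_j>^2 / <u_j, u_j>.
Coefficients: <v, e_1> = -5/sqrt(5), <v, e_2> = 10/sqrt(45).
Square and sum: Σ |<v, e_j>|^2 = 65/9.
Compute ||v||^2 = v·v = 9.
Deficit = 9 − 65/9 = 16/9 ≥ 0, confirming Bessel's inequality. (The deficit equals ||v − Σ <v,e_j> e_j||^2, the squared distance from v to span{e_j}.)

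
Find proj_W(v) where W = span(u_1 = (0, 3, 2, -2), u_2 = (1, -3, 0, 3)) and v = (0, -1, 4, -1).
proj_W(v) = (15/14, 6/7, 19/7, 1/2)

Set up U = [u_1 | ... | u_2] ∈ R^(4×2). The projector onto W = col(U) is P = U (U^T U)^(-1) U^T.
Compute U^T U =
  [17, -15]
  [-15, 19],
and U^T v = (7, 0).
Solve U^T U · c = U^T v for the coefficients: c = (19/14, 15/14). The projection is proj_W(v) = U c.
Check: (v - proj_W(v)) · u_1 = 0  (should be 0).
Check: (v - proj_W(v)) · u_2 = 0  (should be 0).
Result: proj_W(v) = (15/14, 6/7, 19/7, 1/2).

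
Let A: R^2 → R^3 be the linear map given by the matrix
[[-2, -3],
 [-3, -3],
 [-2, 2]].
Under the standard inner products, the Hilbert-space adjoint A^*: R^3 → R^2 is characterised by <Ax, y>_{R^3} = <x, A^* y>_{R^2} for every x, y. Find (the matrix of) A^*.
A^* = A^T =
[[-2, -3, -2],
 [-3, -3, 2]]

For real matrices with standard dot products, the defining identity <Ax, y> = <x, A^* y> gives (Ax)^T y = x^T (A^*) y, i.e. x^T A^T y = x^T (A^*) y. Since this holds for all x, y, we must have A^* = A^T. Therefore
A^* =
[[-2, -3, -2],
 [-3, -3, 2]].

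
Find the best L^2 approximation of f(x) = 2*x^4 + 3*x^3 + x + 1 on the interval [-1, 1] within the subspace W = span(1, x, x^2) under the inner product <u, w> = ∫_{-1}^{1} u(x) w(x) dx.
g(x) = 12*x^2/7 + 14*x/5 + 29/35

The best approximation g ∈ W is the orthogonal projection of f onto W. Writing g = a_0 + a_1 x + a_2 x^2, the coefficients solve the normal equations G · a = b where
  G_{ij} = <φ_i, φ_j> and b_i = <f, φ_i>, with φ_0 = 1, φ_1 = x, φ_2 = x^2.
G =
  [2, 0, 2/3]
  [0, 2/3, 0]
  [2/3, 0, 2/5],
b = (14/5, 28/15, 26/21).
Solving gives a_0 = 29/35, a_1 = 14/5, a_2 = 12/7, so
  g(x) = 12*x^2/7 + 14*x/5 + 29/35.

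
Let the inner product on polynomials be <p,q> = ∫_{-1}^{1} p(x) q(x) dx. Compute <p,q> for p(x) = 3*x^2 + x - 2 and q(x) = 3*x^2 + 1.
<p,q> = -12/5

Expand the product: p(x)·q(x) = 9*x^4 + 3*x^3 - 3*x^2 + x - 2.
∫_{-1}^{1} of each monomial x^k gives [2/(k+1) if k even, 0 if k odd]. Integrating term-by-term (or equivalently evaluating the antiderivative F(x) = 9*x^5/5 + 3*x^4/4 - x^3 + x^2/2 - 2*x at the endpoints):
  F(1) − F(−1) = 1/20 − (49/20) = -12/5.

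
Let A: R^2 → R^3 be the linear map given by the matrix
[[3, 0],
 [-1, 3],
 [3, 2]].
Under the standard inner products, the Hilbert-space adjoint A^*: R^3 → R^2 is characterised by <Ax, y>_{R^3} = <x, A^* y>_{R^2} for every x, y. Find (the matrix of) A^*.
A^* = A^T =
[[3, -1, 3],
 [0, 3, 2]]

For real matrices with standard dot products, the defining identity <Ax, y> = <x, A^* y> gives (Ax)^T y = x^T (A^*) y, i.e. x^T A^T y = x^T (A^*) y. Since this holds for all x, y, we must have A^* = A^T. Therefore
A^* =
[[3, -1, 3],
 [0, 3, 2]].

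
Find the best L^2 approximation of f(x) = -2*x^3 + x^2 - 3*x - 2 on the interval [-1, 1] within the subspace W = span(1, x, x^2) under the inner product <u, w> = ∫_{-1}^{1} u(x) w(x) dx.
g(x) = x^2 - 21*x/5 - 2

The best approximation g ∈ W is the orthogonal projection of f onto W. Writing g = a_0 + a_1 x + a_2 x^2, the coefficients solve the normal equations G · a = b where
  G_{ij} = <φ_i, φ_j> and b_i = <f, φ_i>, with φ_0 = 1, φ_1 = x, φ_2 = x^2.
G =
  [2, 0, 2/3]
  [0, 2/3, 0]
  [2/3, 0, 2/5],
b = (-10/3, -14/5, -14/15).
Solving gives a_0 = -2, a_1 = -21/5, a_2 = 1, so
  g(x) = x^2 - 21*x/5 - 2.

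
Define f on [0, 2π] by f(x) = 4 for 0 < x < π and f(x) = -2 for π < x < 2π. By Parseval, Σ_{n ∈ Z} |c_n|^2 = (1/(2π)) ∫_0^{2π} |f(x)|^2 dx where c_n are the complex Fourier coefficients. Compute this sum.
Σ |c_n|^2 = 10

Parseval equates the L^2 energy of f (normalised by 1/(2π)) with the ℓ^2 sum of its Fourier coefficients: (1/(2π)) ∫_0^{2π} |f|^2 = Σ |c_n|^2.
Compute the left side: (1/(2π)) [∫_0^π 4^2 dx + ∫_π^{2π} (-2)^2 dx] = (1/(2π)) · (16π + 4π) = (16 + 4)/2 = 10.
So Σ_{n ∈ Z} |c_n|^2 = 10.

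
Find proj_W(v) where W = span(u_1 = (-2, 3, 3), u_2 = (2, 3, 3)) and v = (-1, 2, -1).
proj_W(v) = (-1, 1/2, 1/2)

Set up U = [u_1 | ... | u_2] ∈ R^(3×2). The projector onto W = col(U) is P = U (U^T U)^(-1) U^T.
Compute U^T U =
  [22, 14]
  [14, 22],
and U^T v = (5, 1).
Solve U^T U · c = U^T v for the coefficients: c = (1/3, -1/6). The projection is proj_W(v) = U c.
Check: (v - proj_W(v)) · u_1 = 0  (should be 0).
Check: (v - proj_W(v)) · u_2 = 0  (should be 0).
Result: proj_W(v) = (-1, 1/2, 1/2).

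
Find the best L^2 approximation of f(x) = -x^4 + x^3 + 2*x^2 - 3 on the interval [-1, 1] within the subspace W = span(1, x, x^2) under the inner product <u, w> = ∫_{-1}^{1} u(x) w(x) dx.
g(x) = 8*x^2/7 + 3*x/5 - 102/35

The best approximation g ∈ W is the orthogonal projection of f onto W. Writing g = a_0 + a_1 x + a_2 x^2, the coefficients solve the normal equations G · a = b where
  G_{ij} = <φ_i, φ_j> and b_i = <f, φ_i>, with φ_0 = 1, φ_1 = x, φ_2 = x^2.
G =
  [2, 0, 2/3]
  [0, 2/3, 0]
  [2/3, 0, 2/5],
b = (-76/15, 2/5, -52/35).
Solving gives a_0 = -102/35, a_1 = 3/5, a_2 = 8/7, so
  g(x) = 8*x^2/7 + 3*x/5 - 102/35.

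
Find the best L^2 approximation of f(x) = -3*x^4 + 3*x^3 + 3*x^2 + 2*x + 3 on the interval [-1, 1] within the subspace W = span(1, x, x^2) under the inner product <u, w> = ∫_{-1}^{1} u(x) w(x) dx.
g(x) = 3*x^2/7 + 19*x/5 + 114/35

The best approximation g ∈ W is the orthogonal projection of f onto W. Writing g = a_0 + a_1 x + a_2 x^2, the coefficients solve the normal equations G · a = b where
  G_{ij} = <φ_i, φ_j> and b_i = <f, φ_i>, with φ_0 = 1, φ_1 = x, φ_2 = x^2.
G =
  [2, 0, 2/3]
  [0, 2/3, 0]
  [2/3, 0, 2/5],
b = (34/5, 38/15, 82/35).
Solving gives a_0 = 114/35, a_1 = 19/5, a_2 = 3/7, so
  g(x) = 3*x^2/7 + 19*x/5 + 114/35.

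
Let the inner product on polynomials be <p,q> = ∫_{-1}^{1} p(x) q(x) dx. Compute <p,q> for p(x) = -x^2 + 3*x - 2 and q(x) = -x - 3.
<p,q> = 12

Expand the product: p(x)·q(x) = x^3 - 7*x + 6.
∫_{-1}^{1} of each monomial x^k gives [2/(k+1) if k even, 0 if k odd]. Integrating term-by-term (or equivalently evaluating the antiderivative F(x) = x^4/4 - 7*x^2/2 + 6*x at the endpoints):
  F(1) − F(−1) = 11/4 − (-37/4) = 12.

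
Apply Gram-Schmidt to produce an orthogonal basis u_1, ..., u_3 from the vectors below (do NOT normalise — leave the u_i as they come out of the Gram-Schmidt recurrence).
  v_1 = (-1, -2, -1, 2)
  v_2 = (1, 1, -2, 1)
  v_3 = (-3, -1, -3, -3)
Orthogonal basis:
  u_1 = (-1, -2, -1, 2)
  u_2 = (11/10, 6/5, -19/10, 4/5)
  u_3 = (-60/23, -9/23, -72/23, -75/23)

Apply the Gram-Schmidt recurrence
  u_1 = v_1
  u_i = v_i − Σ_{j<i} ((v_i · u_j) / (u_j · u_j)) · u_j.

Step by step this gives:
  u_1 = (-1, -2, -1, 2)
  u_2 = (11/10, 6/5, -19/10, 4/5)
  u_3 = (-60/23, -9/23, -72/23, -75/23)

Orthogonality check:
  u_2 · u_1 = 0 (should be 0)
  u_3 · u_1 = 0 (should be 0)
  u_3 · u_2 = 0 (should be 0)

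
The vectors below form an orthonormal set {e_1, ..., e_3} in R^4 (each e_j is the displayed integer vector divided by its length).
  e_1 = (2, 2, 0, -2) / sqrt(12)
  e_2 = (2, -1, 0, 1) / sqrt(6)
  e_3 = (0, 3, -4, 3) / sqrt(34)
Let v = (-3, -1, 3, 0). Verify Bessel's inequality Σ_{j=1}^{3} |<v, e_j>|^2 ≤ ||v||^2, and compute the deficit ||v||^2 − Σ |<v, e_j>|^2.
Σ |<v, e_j>|^2 = 274/17; ||v||^2 = 19; deficit = 49/17

Write each e_j = u_j / sqrt(<u_j, u_j>) where u_j is the displayed integer vector. Then <v, e_j> = <v, u_j> / sqrt(<u_j, u_j>), so |<v, e_j>|^2 = <v, u_j>^2 / <u_j, u_j>.
Coefficients: <v, e_1> = -8/sqrt(12), <v, e_2> = -5/sqrt(6), <v, e_3> = -15/sqrt(34).
Square and sum: Σ |<v, e_j>|^2 = 274/17.
Compute ||v||^2 = v·v = 19.
Deficit = 19 − 274/17 = 49/17 ≥ 0, confirming Bessel's inequality. (The deficit equals ||v − Σ <v,e_j> e_j||^2, the squared distance from v to span{e_j}.)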